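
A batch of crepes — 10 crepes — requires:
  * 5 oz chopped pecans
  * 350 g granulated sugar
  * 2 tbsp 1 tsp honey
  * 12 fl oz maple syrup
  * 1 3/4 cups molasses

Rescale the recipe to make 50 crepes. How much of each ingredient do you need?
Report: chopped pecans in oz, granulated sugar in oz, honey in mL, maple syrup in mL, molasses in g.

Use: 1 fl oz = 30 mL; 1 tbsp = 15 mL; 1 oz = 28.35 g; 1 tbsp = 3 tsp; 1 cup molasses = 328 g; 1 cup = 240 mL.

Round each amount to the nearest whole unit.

chopped pecans: 25 oz; granulated sugar: 62 oz; honey: 175 mL; maple syrup: 1800 mL; molasses: 2870 g

Scaling factor: 50/10 = 5.
chopped pecans: 5 oz × 5 = 25 oz
granulated sugar: 350 g × 5 ÷ 28.35 g/oz ≈ 62 oz
honey: (2 tbsp + 1 tsp = 7/3 tbsp) × 5 × 15 mL/tbsp = 175 mL
maple syrup: 12 fl oz × 5 × 30 mL/fl oz = 1800 mL
molasses: 1.75 cup × 5 × 328 g/cup = 2870 g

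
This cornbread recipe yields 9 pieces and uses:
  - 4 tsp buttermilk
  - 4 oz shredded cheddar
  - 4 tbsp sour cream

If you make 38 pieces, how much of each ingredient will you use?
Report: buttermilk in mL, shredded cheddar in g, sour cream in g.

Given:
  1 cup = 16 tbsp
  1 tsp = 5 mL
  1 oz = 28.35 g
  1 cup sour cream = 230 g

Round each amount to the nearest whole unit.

Scaling factor: 38/9.
buttermilk: 4 tsp × 38/9 × 5 mL/tsp ≈ 84 mL
shredded cheddar: 4 oz × 38/9 × 28.35 g/oz ≈ 479 g
sour cream: 4 tbsp × 38/9 ÷ 16 tbsp/cup × 230 g/cup ≈ 243 g

buttermilk: 84 mL; shredded cheddar: 479 g; sour cream: 243 g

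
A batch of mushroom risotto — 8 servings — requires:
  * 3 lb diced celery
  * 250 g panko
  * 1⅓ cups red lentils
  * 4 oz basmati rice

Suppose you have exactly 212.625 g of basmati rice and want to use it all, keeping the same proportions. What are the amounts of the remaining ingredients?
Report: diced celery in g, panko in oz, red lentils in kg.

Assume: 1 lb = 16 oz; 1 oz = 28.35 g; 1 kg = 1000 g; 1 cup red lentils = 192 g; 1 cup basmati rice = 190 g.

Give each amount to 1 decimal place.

The original recipe has 113.4 g of basmati rice, so the scaling factor is 212.625 ÷ 113.4 = 15/8 = 1.875.
diced celery: 3 lb × 15/8 × 16 oz/lb × 28.35 g/oz = 2551.5 g
panko: 250 g × 15/8 ÷ 28.35 g/oz ≈ 16.5 oz
red lentils: 4/3 cup × 15/8 × 192 g/cup ÷ 1000 g/kg ≈ 0.5 kg

diced celery: 2551.5 g; panko: 16.5 oz; red lentils: 0.5 kg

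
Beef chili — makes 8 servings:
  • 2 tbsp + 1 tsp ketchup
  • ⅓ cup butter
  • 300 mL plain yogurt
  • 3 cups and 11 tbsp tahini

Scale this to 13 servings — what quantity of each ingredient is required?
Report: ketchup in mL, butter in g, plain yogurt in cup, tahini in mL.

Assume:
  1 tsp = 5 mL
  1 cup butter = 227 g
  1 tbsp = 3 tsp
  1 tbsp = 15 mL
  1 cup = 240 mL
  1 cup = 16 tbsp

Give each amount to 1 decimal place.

Scaling factor: 13/8 = 1.625.
ketchup: (2 tbsp + 1 tsp = 7/3 tbsp) × 13/8 × 15 mL/tbsp ≈ 56.9 mL
butter: 1/3 cup × 13/8 × 227 g/cup ≈ 123.0 g
plain yogurt: 300 mL × 13/8 ÷ 240 mL/cup ≈ 2.0 cup
tahini: (3 cup + 11 tbsp = 3.6875 cup) × 13/8 × 240 mL/cup ≈ 1438.1 mL

ketchup: 56.9 mL; butter: 123.0 g; plain yogurt: 2.0 cup; tahini: 1438.1 mL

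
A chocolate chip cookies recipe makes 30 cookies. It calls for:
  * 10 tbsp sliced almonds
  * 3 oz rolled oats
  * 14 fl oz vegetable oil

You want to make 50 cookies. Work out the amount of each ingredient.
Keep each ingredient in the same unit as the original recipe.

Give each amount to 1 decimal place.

sliced almonds: 16.7 tbsp; rolled oats: 5.0 oz; vegetable oil: 23.3 fl oz

Scaling factor: 50/30 = 5/3.
sliced almonds: 10 tbsp × 5/3 ≈ 16.7 tbsp
rolled oats: 3 oz × 5/3 = 5.0 oz
vegetable oil: 14 fl oz × 5/3 ≈ 23.3 fl oz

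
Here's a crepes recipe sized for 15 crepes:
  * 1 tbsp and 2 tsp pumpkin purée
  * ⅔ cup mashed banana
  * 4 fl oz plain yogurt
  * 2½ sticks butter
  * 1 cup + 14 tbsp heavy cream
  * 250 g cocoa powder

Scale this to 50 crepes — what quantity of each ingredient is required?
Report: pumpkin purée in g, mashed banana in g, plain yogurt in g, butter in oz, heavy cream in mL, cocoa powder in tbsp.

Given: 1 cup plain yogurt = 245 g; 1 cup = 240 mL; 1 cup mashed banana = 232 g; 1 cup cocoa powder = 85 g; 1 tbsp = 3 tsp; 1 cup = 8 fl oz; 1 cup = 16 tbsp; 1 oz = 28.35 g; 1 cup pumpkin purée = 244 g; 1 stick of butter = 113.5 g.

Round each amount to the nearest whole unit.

pumpkin purée: 85 g; mashed banana: 516 g; plain yogurt: 408 g; butter: 33 oz; heavy cream: 1500 mL; cocoa powder: 157 tbsp

Scaling factor: 50/15 = 10/3.
pumpkin purée: (1 tbsp + 2 tsp = 5/3 tbsp) × 10/3 ÷ 16 tbsp/cup × 244 g/cup ≈ 85 g
mashed banana: 2/3 cup × 10/3 × 232 g/cup ≈ 516 g
plain yogurt: 4 fl oz × 10/3 ÷ 8 fl oz/cup × 245 g/cup ≈ 408 g
butter: 2.5 stick × 10/3 × 113.5 g/stick ÷ 28.35 g/oz ≈ 33 oz
heavy cream: (1 cup + 14 tbsp = 1.875 cup) × 10/3 × 240 mL/cup = 1500 mL
cocoa powder: 250 g × 10/3 ÷ 85 g/cup × 16 tbsp/cup ≈ 157 tbsp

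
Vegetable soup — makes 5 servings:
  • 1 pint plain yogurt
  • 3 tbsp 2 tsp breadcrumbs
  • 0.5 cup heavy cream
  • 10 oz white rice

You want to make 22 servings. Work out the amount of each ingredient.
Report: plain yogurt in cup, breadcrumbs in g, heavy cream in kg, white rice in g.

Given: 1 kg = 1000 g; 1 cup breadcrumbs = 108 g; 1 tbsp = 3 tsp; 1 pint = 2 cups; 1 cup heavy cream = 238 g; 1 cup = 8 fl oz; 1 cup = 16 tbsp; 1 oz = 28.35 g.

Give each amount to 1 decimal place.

Scaling factor: 22/5 = 4.4.
plain yogurt: 1 pint × 22/5 × 2 cup/pint = 8.8 cup
breadcrumbs: (3 tbsp + 2 tsp = 11/3 tbsp) × 22/5 ÷ 16 tbsp/cup × 108 g/cup = 108.9 g
heavy cream: 0.5 cup × 22/5 × 238 g/cup ÷ 1000 g/kg ≈ 0.5 kg
white rice: 10 oz × 22/5 × 28.35 g/oz = 1247.4 g

plain yogurt: 8.8 cup; breadcrumbs: 108.9 g; heavy cream: 0.5 kg; white rice: 1247.4 g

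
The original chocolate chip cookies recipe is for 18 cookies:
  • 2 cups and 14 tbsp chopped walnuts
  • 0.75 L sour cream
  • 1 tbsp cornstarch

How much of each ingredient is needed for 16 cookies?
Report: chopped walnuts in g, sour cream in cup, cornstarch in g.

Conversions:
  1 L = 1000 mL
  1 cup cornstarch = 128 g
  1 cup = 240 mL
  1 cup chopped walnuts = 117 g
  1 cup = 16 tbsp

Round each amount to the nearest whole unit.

chopped walnuts: 299 g; sour cream: 3 cup; cornstarch: 7 g

Scaling factor: 16/18 = 8/9.
chopped walnuts: (2 cup + 14 tbsp = 2.875 cup) × 8/9 × 117 g/cup = 299 g
sour cream: 0.75 L × 8/9 × 1000 mL/L ÷ 240 mL/cup ≈ 3 cup
cornstarch: 1 tbsp × 8/9 ÷ 16 tbsp/cup × 128 g/cup ≈ 7 g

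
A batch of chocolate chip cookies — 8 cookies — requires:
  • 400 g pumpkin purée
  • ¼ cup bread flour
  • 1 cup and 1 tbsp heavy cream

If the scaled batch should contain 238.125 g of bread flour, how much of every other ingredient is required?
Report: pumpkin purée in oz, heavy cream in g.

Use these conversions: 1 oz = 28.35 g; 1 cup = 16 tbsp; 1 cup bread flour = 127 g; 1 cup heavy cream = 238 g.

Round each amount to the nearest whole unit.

The original recipe has 31.75 g of bread flour, so the scaling factor is 238.125 ÷ 31.75 = 15/2 = 7.5.
pumpkin purée: 400 g × 15/2 ÷ 28.35 g/oz ≈ 106 oz
heavy cream: (1 cup + 1 tbsp = 1.0625 cup) × 15/2 × 238 g/cup ≈ 1897 g

pumpkin purée: 106 oz; heavy cream: 1897 g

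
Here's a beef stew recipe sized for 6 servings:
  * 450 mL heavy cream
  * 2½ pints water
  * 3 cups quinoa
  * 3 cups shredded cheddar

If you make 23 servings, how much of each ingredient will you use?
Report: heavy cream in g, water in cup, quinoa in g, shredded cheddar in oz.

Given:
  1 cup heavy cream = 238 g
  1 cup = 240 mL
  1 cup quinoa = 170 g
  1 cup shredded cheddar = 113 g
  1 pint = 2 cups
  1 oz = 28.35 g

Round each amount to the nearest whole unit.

Scaling factor: 23/6.
heavy cream: 450 mL × 23/6 ÷ 240 mL/cup × 238 g/cup ≈ 1711 g
water: 2.5 pint × 23/6 × 2 cup/pint ≈ 19 cup
quinoa: 3 cup × 23/6 × 170 g/cup = 1955 g
shredded cheddar: 3 cup × 23/6 × 113 g/cup ÷ 28.35 g/oz ≈ 46 oz

heavy cream: 1711 g; water: 19 cup; quinoa: 1955 g; shredded cheddar: 46 oz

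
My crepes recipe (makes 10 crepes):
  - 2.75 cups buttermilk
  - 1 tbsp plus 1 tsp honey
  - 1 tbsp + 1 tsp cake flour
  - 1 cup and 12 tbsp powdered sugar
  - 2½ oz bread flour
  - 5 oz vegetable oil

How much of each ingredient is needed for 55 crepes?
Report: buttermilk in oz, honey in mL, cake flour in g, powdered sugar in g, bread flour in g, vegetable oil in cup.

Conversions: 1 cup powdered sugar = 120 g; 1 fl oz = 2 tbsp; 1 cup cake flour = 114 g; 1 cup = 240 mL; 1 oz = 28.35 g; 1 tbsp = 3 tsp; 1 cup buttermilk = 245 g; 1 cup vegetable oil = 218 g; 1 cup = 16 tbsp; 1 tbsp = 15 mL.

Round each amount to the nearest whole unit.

buttermilk: 131 oz; honey: 110 mL; cake flour: 52 g; powdered sugar: 1155 g; bread flour: 390 g; vegetable oil: 4 cup

Scaling factor: 55/10 = 11/2 = 5.5.
buttermilk: 2.75 cup × 11/2 × 245 g/cup ÷ 28.35 g/oz ≈ 131 oz
honey: (1 tbsp + 1 tsp = 4/3 tbsp) × 11/2 × 15 mL/tbsp = 110 mL
cake flour: (1 tbsp + 1 tsp = 4/3 tbsp) × 11/2 ÷ 16 tbsp/cup × 114 g/cup ≈ 52 g
powdered sugar: (1 cup + 12 tbsp = 1.75 cup) × 11/2 × 120 g/cup = 1155 g
bread flour: 2.5 oz × 11/2 × 28.35 g/oz ≈ 390 g
vegetable oil: 5 oz × 11/2 × 28.35 g/oz ÷ 218 g/cup ≈ 4 cup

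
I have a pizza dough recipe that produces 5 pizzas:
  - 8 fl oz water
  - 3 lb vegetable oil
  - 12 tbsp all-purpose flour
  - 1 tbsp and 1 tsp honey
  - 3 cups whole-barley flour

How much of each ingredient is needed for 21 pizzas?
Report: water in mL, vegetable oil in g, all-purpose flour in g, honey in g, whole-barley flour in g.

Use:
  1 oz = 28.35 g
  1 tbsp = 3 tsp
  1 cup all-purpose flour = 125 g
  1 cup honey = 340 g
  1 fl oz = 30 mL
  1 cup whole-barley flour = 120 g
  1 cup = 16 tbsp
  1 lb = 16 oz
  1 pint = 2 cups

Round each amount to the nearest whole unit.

Scaling factor: 21/5 = 4.2.
water: 8 fl oz × 21/5 × 30 mL/fl oz = 1008 mL
vegetable oil: 3 lb × 21/5 × 16 oz/lb × 28.35 g/oz ≈ 5715 g
all-purpose flour: 12 tbsp × 21/5 ÷ 16 tbsp/cup × 125 g/cup ≈ 394 g
honey: (1 tbsp + 1 tsp = 4/3 tbsp) × 21/5 ÷ 16 tbsp/cup × 340 g/cup = 119 g
whole-barley flour: 3 cup × 21/5 × 120 g/cup = 1512 g

water: 1008 mL; vegetable oil: 5715 g; all-purpose flour: 394 g; honey: 119 g; whole-barley flour: 1512 g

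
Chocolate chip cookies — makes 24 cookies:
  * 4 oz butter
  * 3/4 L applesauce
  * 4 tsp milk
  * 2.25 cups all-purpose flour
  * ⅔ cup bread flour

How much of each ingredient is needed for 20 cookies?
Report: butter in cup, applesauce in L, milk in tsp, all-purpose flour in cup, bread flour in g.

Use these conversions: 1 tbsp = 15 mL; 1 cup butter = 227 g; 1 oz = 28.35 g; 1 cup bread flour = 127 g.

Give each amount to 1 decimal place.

Scaling factor: 20/24 = 5/6.
butter: 4 oz × 5/6 × 28.35 g/oz ÷ 227 g/cup ≈ 0.4 cup
applesauce: 0.75 L × 5/6 ≈ 0.6 L
milk: 4 tsp × 5/6 ≈ 3.3 tsp
all-purpose flour: 2.25 cup × 5/6 ≈ 1.9 cup
bread flour: 2/3 cup × 5/6 × 127 g/cup ≈ 70.6 g

butter: 0.4 cup; applesauce: 0.6 L; milk: 3.3 tsp; all-purpose flour: 1.9 cup; bread flour: 70.6 g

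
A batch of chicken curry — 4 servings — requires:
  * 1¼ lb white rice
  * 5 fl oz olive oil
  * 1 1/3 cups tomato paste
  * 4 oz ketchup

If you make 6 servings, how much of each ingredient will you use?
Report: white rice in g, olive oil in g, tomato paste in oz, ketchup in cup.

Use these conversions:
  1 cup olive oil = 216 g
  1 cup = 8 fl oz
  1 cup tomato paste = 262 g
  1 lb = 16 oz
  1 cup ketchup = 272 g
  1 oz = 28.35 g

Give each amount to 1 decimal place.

white rice: 850.5 g; olive oil: 202.5 g; tomato paste: 18.5 oz; ketchup: 0.6 cup

Scaling factor: 6/4 = 3/2 = 1.5.
white rice: 1.25 lb × 3/2 × 16 oz/lb × 28.35 g/oz = 850.5 g
olive oil: 5 fl oz × 3/2 ÷ 8 fl oz/cup × 216 g/cup = 202.5 g
tomato paste: 4/3 cup × 3/2 × 262 g/cup ÷ 28.35 g/oz ≈ 18.5 oz
ketchup: 4 oz × 3/2 × 28.35 g/oz ÷ 272 g/cup ≈ 0.6 cup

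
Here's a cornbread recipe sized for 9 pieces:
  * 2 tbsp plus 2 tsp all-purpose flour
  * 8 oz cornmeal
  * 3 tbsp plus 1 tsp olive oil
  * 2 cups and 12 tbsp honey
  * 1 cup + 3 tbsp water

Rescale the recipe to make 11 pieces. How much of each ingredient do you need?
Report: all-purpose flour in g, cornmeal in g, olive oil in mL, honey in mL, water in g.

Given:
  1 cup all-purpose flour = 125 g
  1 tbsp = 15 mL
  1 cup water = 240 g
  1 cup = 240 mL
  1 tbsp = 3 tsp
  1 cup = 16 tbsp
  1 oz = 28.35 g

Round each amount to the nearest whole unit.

all-purpose flour: 25 g; cornmeal: 277 g; olive oil: 61 mL; honey: 807 mL; water: 348 g

Scaling factor: 11/9.
all-purpose flour: (2 tbsp + 2 tsp = 8/3 tbsp) × 11/9 ÷ 16 tbsp/cup × 125 g/cup ≈ 25 g
cornmeal: 8 oz × 11/9 × 28.35 g/oz ≈ 277 g
olive oil: (3 tbsp + 1 tsp = 10/3 tbsp) × 11/9 × 15 mL/tbsp ≈ 61 mL
honey: (2 cup + 12 tbsp = 2.75 cup) × 11/9 × 240 mL/cup ≈ 807 mL
water: (1 cup + 3 tbsp = 1.1875 cup) × 11/9 × 240 g/cup ≈ 348 g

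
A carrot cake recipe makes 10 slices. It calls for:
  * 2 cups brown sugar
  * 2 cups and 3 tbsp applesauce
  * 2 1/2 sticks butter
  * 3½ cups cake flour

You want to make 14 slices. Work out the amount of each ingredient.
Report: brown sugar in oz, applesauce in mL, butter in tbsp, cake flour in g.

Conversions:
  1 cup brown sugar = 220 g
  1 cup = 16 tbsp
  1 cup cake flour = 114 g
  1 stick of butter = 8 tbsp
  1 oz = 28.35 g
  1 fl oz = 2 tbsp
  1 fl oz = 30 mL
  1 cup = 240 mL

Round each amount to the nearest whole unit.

Scaling factor: 14/10 = 7/5 = 1.4.
brown sugar: 2 cup × 7/5 × 220 g/cup ÷ 28.35 g/oz ≈ 22 oz
applesauce: (2 cup + 3 tbsp = 2.1875 cup) × 7/5 × 240 mL/cup = 735 mL
butter: 2.5 stick × 7/5 × 8 tbsp/stick = 28 tbsp
cake flour: 3.5 cup × 7/5 × 114 g/cup ≈ 559 g

brown sugar: 22 oz; applesauce: 735 mL; butter: 28 tbsp; cake flour: 559 g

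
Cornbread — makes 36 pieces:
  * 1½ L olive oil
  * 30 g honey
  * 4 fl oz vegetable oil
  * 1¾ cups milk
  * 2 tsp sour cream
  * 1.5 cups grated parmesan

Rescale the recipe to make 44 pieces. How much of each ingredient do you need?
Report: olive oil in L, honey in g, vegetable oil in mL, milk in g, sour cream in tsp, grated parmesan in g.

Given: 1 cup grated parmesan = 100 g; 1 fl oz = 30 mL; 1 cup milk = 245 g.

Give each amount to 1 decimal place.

olive oil: 1.8 L; honey: 36.7 g; vegetable oil: 146.7 mL; milk: 524.0 g; sour cream: 2.4 tsp; grated parmesan: 183.3 g

Scaling factor: 44/36 = 11/9.
olive oil: 1.5 L × 11/9 ≈ 1.8 L
honey: 30 g × 11/9 ≈ 36.7 g
vegetable oil: 4 fl oz × 11/9 × 30 mL/fl oz ≈ 146.7 mL
milk: 1.75 cup × 11/9 × 245 g/cup ≈ 524.0 g
sour cream: 2 tsp × 11/9 ≈ 2.4 tsp
grated parmesan: 1.5 cup × 11/9 × 100 g/cup ≈ 183.3 g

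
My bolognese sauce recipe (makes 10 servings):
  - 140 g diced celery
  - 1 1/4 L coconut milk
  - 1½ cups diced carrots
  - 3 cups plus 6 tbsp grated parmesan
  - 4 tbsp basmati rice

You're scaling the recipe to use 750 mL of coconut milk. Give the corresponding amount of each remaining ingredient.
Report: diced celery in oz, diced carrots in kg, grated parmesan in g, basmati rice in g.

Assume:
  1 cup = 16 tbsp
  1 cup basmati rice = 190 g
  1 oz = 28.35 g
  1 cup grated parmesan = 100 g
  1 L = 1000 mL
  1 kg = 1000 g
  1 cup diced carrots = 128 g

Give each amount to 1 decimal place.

The original recipe has 1250 mL of coconut milk, so the scaling factor is 750 ÷ 1250 = 3/5 = 0.6.
diced celery: 140 g × 3/5 ÷ 28.35 g/oz ≈ 3.0 oz
diced carrots: 1.5 cup × 3/5 × 128 g/cup ÷ 1000 g/kg ≈ 0.1 kg
grated parmesan: (3 cup + 6 tbsp = 3.375 cup) × 3/5 × 100 g/cup = 202.5 g
basmati rice: 4 tbsp × 3/5 ÷ 16 tbsp/cup × 190 g/cup = 28.5 g

diced celery: 3.0 oz; diced carrots: 0.1 kg; grated parmesan: 202.5 g; basmati rice: 28.5 g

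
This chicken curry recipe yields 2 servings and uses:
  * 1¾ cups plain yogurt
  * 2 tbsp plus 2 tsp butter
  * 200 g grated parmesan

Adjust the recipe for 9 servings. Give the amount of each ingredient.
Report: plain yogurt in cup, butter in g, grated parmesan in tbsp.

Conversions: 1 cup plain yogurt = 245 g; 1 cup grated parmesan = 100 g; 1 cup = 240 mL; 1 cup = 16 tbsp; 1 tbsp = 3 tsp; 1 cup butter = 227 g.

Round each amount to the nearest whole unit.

plain yogurt: 8 cup; butter: 170 g; grated parmesan: 144 tbsp

Scaling factor: 9/2 = 4.5.
plain yogurt: 1.75 cup × 9/2 ≈ 8 cup
butter: (2 tbsp + 2 tsp = 8/3 tbsp) × 9/2 ÷ 16 tbsp/cup × 227 g/cup ≈ 170 g
grated parmesan: 200 g × 9/2 ÷ 100 g/cup × 16 tbsp/cup = 144 tbsp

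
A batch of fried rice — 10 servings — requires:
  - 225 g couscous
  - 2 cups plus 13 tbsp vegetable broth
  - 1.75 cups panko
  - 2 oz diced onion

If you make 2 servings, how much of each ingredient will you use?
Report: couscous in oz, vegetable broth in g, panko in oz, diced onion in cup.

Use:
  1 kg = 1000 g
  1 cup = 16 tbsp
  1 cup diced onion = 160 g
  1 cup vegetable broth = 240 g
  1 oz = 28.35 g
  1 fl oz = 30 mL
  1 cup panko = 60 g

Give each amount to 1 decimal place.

couscous: 1.6 oz; vegetable broth: 135.0 g; panko: 0.7 oz; diced onion: 0.1 cup

Scaling factor: 2/10 = 1/5 = 0.2.
couscous: 225 g × 1/5 ÷ 28.35 g/oz ≈ 1.6 oz
vegetable broth: (2 cup + 13 tbsp = 2.8125 cup) × 1/5 × 240 g/cup = 135.0 g
panko: 1.75 cup × 1/5 × 60 g/cup ÷ 28.35 g/oz ≈ 0.7 oz
diced onion: 2 oz × 1/5 × 28.35 g/oz ÷ 160 g/cup ≈ 0.1 cup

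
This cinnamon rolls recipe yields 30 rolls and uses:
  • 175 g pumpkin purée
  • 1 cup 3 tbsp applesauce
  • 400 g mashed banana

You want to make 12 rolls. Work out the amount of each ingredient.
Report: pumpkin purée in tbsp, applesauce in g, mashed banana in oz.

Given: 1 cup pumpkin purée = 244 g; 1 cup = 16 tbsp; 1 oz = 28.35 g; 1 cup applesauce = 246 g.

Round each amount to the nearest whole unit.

Scaling factor: 12/30 = 2/5 = 0.4.
pumpkin purée: 175 g × 2/5 ÷ 244 g/cup × 16 tbsp/cup ≈ 5 tbsp
applesauce: (1 cup + 3 tbsp = 1.1875 cup) × 2/5 × 246 g/cup ≈ 117 g
mashed banana: 400 g × 2/5 ÷ 28.35 g/oz ≈ 6 oz

pumpkin purée: 5 tbsp; applesauce: 117 g; mashed banana: 6 oz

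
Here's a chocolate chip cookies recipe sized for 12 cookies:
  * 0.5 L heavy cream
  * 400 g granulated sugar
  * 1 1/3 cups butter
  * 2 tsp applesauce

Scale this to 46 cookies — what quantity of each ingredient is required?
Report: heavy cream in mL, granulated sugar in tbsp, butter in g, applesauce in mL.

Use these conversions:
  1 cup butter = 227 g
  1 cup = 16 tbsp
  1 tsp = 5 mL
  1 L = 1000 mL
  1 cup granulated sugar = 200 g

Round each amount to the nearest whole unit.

heavy cream: 1917 mL; granulated sugar: 123 tbsp; butter: 1160 g; applesauce: 38 mL

Scaling factor: 46/12 = 23/6.
heavy cream: 0.5 L × 23/6 × 1000 mL/L ≈ 1917 mL
granulated sugar: 400 g × 23/6 ÷ 200 g/cup × 16 tbsp/cup ≈ 123 tbsp
butter: 4/3 cup × 23/6 × 227 g/cup ≈ 1160 g
applesauce: 2 tsp × 23/6 × 5 mL/tsp ≈ 38 mL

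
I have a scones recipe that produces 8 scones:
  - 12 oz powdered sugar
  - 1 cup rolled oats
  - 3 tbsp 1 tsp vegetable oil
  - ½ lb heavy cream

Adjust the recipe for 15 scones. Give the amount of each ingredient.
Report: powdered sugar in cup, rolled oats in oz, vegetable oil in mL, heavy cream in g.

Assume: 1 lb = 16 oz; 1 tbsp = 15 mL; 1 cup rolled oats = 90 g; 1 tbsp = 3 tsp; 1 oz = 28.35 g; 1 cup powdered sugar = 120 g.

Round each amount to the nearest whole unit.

Scaling factor: 15/8 = 1.875.
powdered sugar: 12 oz × 15/8 × 28.35 g/oz ÷ 120 g/cup ≈ 5 cup
rolled oats: 1 cup × 15/8 × 90 g/cup ÷ 28.35 g/oz ≈ 6 oz
vegetable oil: (3 tbsp + 1 tsp = 10/3 tbsp) × 15/8 × 15 mL/tbsp ≈ 94 mL
heavy cream: 0.5 lb × 15/8 × 16 oz/lb × 28.35 g/oz ≈ 425 g

powdered sugar: 5 cup; rolled oats: 6 oz; vegetable oil: 94 mL; heavy cream: 425 g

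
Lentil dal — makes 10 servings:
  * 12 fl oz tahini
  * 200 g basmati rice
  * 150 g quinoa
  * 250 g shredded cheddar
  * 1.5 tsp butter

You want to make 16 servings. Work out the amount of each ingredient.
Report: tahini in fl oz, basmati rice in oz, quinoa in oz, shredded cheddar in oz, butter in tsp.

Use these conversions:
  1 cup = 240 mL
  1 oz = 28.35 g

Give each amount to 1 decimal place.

Scaling factor: 16/10 = 8/5 = 1.6.
tahini: 12 fl oz × 8/5 = 19.2 fl oz
basmati rice: 200 g × 8/5 ÷ 28.35 g/oz ≈ 11.3 oz
quinoa: 150 g × 8/5 ÷ 28.35 g/oz ≈ 8.5 oz
shredded cheddar: 250 g × 8/5 ÷ 28.35 g/oz ≈ 14.1 oz
butter: 1.5 tsp × 8/5 = 2.4 tsp

tahini: 19.2 fl oz; basmati rice: 11.3 oz; quinoa: 8.5 oz; shredded cheddar: 14.1 oz; butter: 2.4 tsp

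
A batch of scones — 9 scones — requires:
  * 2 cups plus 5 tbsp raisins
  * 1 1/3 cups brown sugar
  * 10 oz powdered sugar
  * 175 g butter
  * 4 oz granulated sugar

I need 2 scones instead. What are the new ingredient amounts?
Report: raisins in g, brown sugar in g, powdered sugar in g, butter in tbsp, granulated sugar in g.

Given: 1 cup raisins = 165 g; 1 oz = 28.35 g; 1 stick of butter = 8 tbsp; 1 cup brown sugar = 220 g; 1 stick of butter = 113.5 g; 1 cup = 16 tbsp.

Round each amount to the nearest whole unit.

Scaling factor: 2/9.
raisins: (2 cup + 5 tbsp = 2.3125 cup) × 2/9 × 165 g/cup ≈ 85 g
brown sugar: 4/3 cup × 2/9 × 220 g/cup ≈ 65 g
powdered sugar: 10 oz × 2/9 × 28.35 g/oz = 63 g
butter: 175 g × 2/9 ÷ 113.5 g/stick × 8 tbsp/stick ≈ 3 tbsp
granulated sugar: 4 oz × 2/9 × 28.35 g/oz ≈ 25 g

raisins: 85 g; brown sugar: 65 g; powdered sugar: 63 g; butter: 3 tbsp; granulated sugar: 25 g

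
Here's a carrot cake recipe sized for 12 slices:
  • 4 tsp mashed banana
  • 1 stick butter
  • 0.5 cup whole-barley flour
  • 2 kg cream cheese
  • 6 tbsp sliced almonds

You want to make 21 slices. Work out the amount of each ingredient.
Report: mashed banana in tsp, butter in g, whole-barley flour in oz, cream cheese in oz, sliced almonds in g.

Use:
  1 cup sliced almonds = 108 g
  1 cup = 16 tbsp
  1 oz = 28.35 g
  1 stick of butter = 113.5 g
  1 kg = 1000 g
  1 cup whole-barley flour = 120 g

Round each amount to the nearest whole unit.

Scaling factor: 21/12 = 7/4 = 1.75.
mashed banana: 4 tsp × 7/4 = 7 tsp
butter: 1 stick × 7/4 × 113.5 g/stick ≈ 199 g
whole-barley flour: 0.5 cup × 7/4 × 120 g/cup ÷ 28.35 g/oz ≈ 4 oz
cream cheese: 2 kg × 7/4 × 1000 g/kg ÷ 28.35 g/oz ≈ 123 oz
sliced almonds: 6 tbsp × 7/4 ÷ 16 tbsp/cup × 108 g/cup ≈ 71 g

mashed banana: 7 tsp; butter: 199 g; whole-barley flour: 4 oz; cream cheese: 123 oz; sliced almonds: 71 g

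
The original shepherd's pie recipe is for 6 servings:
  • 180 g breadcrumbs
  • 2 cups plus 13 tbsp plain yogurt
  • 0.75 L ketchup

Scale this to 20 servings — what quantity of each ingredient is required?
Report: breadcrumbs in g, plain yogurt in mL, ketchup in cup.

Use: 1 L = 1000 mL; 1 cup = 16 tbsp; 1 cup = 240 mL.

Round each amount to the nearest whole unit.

breadcrumbs: 600 g; plain yogurt: 2250 mL; ketchup: 10 cup

Scaling factor: 20/6 = 10/3.
breadcrumbs: 180 g × 10/3 = 600 g
plain yogurt: (2 cup + 13 tbsp = 2.8125 cup) × 10/3 × 240 mL/cup = 2250 mL
ketchup: 0.75 L × 10/3 × 1000 mL/L ÷ 240 mL/cup ≈ 10 cup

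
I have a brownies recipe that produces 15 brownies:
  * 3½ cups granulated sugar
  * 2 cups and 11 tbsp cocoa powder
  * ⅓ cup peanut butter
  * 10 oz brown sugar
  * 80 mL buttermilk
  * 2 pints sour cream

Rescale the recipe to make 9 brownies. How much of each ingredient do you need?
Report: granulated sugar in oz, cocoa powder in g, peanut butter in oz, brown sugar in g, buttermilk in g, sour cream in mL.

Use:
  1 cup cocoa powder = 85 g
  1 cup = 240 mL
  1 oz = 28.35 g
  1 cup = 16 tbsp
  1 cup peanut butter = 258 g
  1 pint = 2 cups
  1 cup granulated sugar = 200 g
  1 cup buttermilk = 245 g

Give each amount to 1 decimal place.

Scaling factor: 9/15 = 3/5 = 0.6.
granulated sugar: 3.5 cup × 3/5 × 200 g/cup ÷ 28.35 g/oz ≈ 14.8 oz
cocoa powder: (2 cup + 11 tbsp = 2.6875 cup) × 3/5 × 85 g/cup ≈ 137.1 g
peanut butter: 1/3 cup × 3/5 × 258 g/cup ÷ 28.35 g/oz ≈ 1.8 oz
brown sugar: 10 oz × 3/5 × 28.35 g/oz = 170.1 g
buttermilk: 80 mL × 3/5 ÷ 240 mL/cup × 245 g/cup = 49.0 g
sour cream: 2 pint × 3/5 × 2 cup/pint × 240 mL/cup = 576.0 mL

granulated sugar: 14.8 oz; cocoa powder: 137.1 g; peanut butter: 1.8 oz; brown sugar: 170.1 g; buttermilk: 49.0 g; sour cream: 576.0 mL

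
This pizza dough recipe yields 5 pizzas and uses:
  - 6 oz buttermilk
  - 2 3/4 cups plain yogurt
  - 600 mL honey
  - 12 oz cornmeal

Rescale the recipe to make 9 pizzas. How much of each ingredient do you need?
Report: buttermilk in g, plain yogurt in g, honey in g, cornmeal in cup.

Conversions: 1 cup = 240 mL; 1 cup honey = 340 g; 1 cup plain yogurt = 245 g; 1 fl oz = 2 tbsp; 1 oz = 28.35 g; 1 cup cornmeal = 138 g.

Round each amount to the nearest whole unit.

buttermilk: 306 g; plain yogurt: 1213 g; honey: 1530 g; cornmeal: 4 cup

Scaling factor: 9/5 = 1.8.
buttermilk: 6 oz × 9/5 × 28.35 g/oz ≈ 306 g
plain yogurt: 2.75 cup × 9/5 × 245 g/cup ≈ 1213 g
honey: 600 mL × 9/5 ÷ 240 mL/cup × 340 g/cup = 1530 g
cornmeal: 12 oz × 9/5 × 28.35 g/oz ÷ 138 g/cup ≈ 4 cup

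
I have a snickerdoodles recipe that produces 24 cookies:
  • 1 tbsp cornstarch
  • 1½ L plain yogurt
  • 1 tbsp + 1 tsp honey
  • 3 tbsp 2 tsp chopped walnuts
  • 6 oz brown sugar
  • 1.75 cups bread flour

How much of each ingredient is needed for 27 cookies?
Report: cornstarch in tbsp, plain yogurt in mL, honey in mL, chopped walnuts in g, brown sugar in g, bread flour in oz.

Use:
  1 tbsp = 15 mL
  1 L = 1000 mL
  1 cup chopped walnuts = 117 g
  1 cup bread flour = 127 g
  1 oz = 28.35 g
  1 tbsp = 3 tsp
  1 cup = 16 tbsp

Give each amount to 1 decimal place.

cornstarch: 1.1 tbsp; plain yogurt: 1687.5 mL; honey: 22.5 mL; chopped walnuts: 30.2 g; brown sugar: 191.4 g; bread flour: 8.8 oz

Scaling factor: 27/24 = 9/8 = 1.125.
cornstarch: 1 tbsp × 9/8 ≈ 1.1 tbsp
plain yogurt: 1.5 L × 9/8 × 1000 mL/L = 1687.5 mL
honey: (1 tbsp + 1 tsp = 4/3 tbsp) × 9/8 × 15 mL/tbsp = 22.5 mL
chopped walnuts: (3 tbsp + 2 tsp = 11/3 tbsp) × 9/8 ÷ 16 tbsp/cup × 117 g/cup ≈ 30.2 g
brown sugar: 6 oz × 9/8 × 28.35 g/oz ≈ 191.4 g
bread flour: 1.75 cup × 9/8 × 127 g/cup ÷ 28.35 g/oz ≈ 8.8 oz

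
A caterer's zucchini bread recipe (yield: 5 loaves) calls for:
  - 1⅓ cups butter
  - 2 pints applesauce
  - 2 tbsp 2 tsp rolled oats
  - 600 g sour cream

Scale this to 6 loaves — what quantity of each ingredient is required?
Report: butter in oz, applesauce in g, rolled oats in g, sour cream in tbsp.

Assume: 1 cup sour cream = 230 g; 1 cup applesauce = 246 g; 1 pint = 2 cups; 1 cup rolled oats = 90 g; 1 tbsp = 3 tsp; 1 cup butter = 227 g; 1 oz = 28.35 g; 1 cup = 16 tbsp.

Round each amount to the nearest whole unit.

butter: 13 oz; applesauce: 1181 g; rolled oats: 18 g; sour cream: 50 tbsp

Scaling factor: 6/5 = 1.2.
butter: 4/3 cup × 6/5 × 227 g/cup ÷ 28.35 g/oz ≈ 13 oz
applesauce: 2 pint × 6/5 × 2 cup/pint × 246 g/cup ≈ 1181 g
rolled oats: (2 tbsp + 2 tsp = 8/3 tbsp) × 6/5 ÷ 16 tbsp/cup × 90 g/cup = 18 g
sour cream: 600 g × 6/5 ÷ 230 g/cup × 16 tbsp/cup ≈ 50 tbsp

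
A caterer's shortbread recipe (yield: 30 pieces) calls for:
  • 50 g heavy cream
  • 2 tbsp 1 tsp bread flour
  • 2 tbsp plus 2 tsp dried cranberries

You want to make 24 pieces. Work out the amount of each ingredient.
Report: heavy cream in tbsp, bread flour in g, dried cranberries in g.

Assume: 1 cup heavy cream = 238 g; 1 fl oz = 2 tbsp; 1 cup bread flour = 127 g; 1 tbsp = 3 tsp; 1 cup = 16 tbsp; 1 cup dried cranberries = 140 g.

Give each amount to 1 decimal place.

heavy cream: 2.7 tbsp; bread flour: 14.8 g; dried cranberries: 18.7 g

Scaling factor: 24/30 = 4/5 = 0.8.
heavy cream: 50 g × 4/5 ÷ 238 g/cup × 16 tbsp/cup ≈ 2.7 tbsp
bread flour: (2 tbsp + 1 tsp = 7/3 tbsp) × 4/5 ÷ 16 tbsp/cup × 127 g/cup ≈ 14.8 g
dried cranberries: (2 tbsp + 2 tsp = 8/3 tbsp) × 4/5 ÷ 16 tbsp/cup × 140 g/cup ≈ 18.7 g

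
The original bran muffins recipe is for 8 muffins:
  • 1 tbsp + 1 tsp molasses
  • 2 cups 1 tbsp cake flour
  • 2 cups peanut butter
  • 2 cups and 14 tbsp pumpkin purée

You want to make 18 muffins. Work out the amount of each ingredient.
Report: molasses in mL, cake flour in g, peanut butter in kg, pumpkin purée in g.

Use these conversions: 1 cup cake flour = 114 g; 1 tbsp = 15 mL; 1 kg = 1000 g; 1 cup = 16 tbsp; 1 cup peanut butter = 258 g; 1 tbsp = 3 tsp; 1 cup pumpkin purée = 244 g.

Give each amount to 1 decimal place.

Scaling factor: 18/8 = 9/4 = 2.25.
molasses: (1 tbsp + 1 tsp = 4/3 tbsp) × 9/4 × 15 mL/tbsp = 45.0 mL
cake flour: (2 cup + 1 tbsp = 2.0625 cup) × 9/4 × 114 g/cup ≈ 529.0 g
peanut butter: 2 cup × 9/4 × 258 g/cup ÷ 1000 g/kg ≈ 1.2 kg
pumpkin purée: (2 cup + 14 tbsp = 2.875 cup) × 9/4 × 244 g/cup ≈ 1578.4 g

molasses: 45.0 mL; cake flour: 529.0 g; peanut butter: 1.2 kg; pumpkin purée: 1578.4 g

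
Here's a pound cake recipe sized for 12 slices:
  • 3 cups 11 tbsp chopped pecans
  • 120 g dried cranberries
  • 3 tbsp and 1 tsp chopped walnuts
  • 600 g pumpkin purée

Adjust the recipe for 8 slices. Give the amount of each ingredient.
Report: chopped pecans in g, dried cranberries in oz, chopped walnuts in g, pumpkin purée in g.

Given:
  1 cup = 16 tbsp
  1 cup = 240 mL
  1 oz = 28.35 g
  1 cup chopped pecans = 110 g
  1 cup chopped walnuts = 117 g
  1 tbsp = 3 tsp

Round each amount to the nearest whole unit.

chopped pecans: 270 g; dried cranberries: 3 oz; chopped walnuts: 16 g; pumpkin purée: 400 g

Scaling factor: 8/12 = 2/3.
chopped pecans: (3 cup + 11 tbsp = 3.6875 cup) × 2/3 × 110 g/cup ≈ 270 g
dried cranberries: 120 g × 2/3 ÷ 28.35 g/oz ≈ 3 oz
chopped walnuts: (3 tbsp + 1 tsp = 10/3 tbsp) × 2/3 ÷ 16 tbsp/cup × 117 g/cup ≈ 16 g
pumpkin purée: 600 g × 2/3 = 400 g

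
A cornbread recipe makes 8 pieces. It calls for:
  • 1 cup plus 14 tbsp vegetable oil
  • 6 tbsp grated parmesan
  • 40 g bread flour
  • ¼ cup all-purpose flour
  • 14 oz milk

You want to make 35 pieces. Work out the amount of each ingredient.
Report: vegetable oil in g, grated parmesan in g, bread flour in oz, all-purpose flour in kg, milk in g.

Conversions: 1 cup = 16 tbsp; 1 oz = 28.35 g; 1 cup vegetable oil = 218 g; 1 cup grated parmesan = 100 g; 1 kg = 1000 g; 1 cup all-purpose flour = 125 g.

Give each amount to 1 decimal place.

Scaling factor: 35/8 = 4.375.
vegetable oil: (1 cup + 14 tbsp = 1.875 cup) × 35/8 × 218 g/cup ≈ 1788.3 g
grated parmesan: 6 tbsp × 35/8 ÷ 16 tbsp/cup × 100 g/cup ≈ 164.1 g
bread flour: 40 g × 35/8 ÷ 28.35 g/oz ≈ 6.2 oz
all-purpose flour: 0.25 cup × 35/8 × 125 g/cup ÷ 1000 g/kg ≈ 0.1 kg
milk: 14 oz × 35/8 × 28.35 g/oz ≈ 1736.4 g

vegetable oil: 1788.3 g; grated parmesan: 164.1 g; bread flour: 6.2 oz; all-purpose flour: 0.1 kg; milk: 1736.4 g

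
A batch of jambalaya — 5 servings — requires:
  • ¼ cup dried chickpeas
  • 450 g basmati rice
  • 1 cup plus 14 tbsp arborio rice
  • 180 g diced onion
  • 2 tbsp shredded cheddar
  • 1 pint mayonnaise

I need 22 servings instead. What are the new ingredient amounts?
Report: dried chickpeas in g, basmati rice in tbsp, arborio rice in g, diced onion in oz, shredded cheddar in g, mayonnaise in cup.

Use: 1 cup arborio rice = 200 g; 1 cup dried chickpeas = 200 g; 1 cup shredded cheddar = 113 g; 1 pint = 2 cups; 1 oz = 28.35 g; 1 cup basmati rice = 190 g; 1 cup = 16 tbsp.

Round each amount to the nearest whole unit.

dried chickpeas: 220 g; basmati rice: 167 tbsp; arborio rice: 1650 g; diced onion: 28 oz; shredded cheddar: 62 g; mayonnaise: 9 cup

Scaling factor: 22/5 = 4.4.
dried chickpeas: 0.25 cup × 22/5 × 200 g/cup = 220 g
basmati rice: 450 g × 22/5 ÷ 190 g/cup × 16 tbsp/cup ≈ 167 tbsp
arborio rice: (1 cup + 14 tbsp = 1.875 cup) × 22/5 × 200 g/cup = 1650 g
diced onion: 180 g × 22/5 ÷ 28.35 g/oz ≈ 28 oz
shredded cheddar: 2 tbsp × 22/5 ÷ 16 tbsp/cup × 113 g/cup ≈ 62 g
mayonnaise: 1 pint × 22/5 × 2 cup/pint ≈ 9 cup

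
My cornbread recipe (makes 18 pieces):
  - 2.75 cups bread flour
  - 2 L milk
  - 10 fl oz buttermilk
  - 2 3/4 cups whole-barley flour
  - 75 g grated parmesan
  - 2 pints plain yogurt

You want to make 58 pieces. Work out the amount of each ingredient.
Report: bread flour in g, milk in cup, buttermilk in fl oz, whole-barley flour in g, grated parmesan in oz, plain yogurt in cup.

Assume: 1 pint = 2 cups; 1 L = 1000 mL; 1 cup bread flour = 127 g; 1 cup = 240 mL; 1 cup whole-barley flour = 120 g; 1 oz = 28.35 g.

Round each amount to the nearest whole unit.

Scaling factor: 58/18 = 29/9.
bread flour: 2.75 cup × 29/9 × 127 g/cup ≈ 1125 g
milk: 2 L × 29/9 × 1000 mL/L ÷ 240 mL/cup ≈ 27 cup
buttermilk: 10 fl oz × 29/9 ≈ 32 fl oz
whole-barley flour: 2.75 cup × 29/9 × 120 g/cup ≈ 1063 g
grated parmesan: 75 g × 29/9 ÷ 28.35 g/oz ≈ 9 oz
plain yogurt: 2 pint × 29/9 × 2 cup/pint ≈ 13 cup

bread flour: 1125 g; milk: 27 cup; buttermilk: 32 fl oz; whole-barley flour: 1063 g; grated parmesan: 9 oz; plain yogurt: 13 cup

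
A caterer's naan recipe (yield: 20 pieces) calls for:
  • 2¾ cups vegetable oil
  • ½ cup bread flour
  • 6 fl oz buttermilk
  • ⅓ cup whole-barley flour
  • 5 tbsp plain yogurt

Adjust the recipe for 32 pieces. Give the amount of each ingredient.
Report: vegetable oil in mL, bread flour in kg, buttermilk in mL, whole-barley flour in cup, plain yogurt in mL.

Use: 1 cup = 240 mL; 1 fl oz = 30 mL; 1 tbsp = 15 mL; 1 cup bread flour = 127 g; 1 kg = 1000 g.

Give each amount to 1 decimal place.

Scaling factor: 32/20 = 8/5 = 1.6.
vegetable oil: 2.75 cup × 8/5 × 240 mL/cup = 1056.0 mL
bread flour: 0.5 cup × 8/5 × 127 g/cup ÷ 1000 g/kg ≈ 0.1 kg
buttermilk: 6 fl oz × 8/5 × 30 mL/fl oz = 288.0 mL
whole-barley flour: 1/3 cup × 8/5 ≈ 0.5 cup
plain yogurt: 5 tbsp × 8/5 × 15 mL/tbsp = 120.0 mL

vegetable oil: 1056.0 mL; bread flour: 0.1 kg; buttermilk: 288.0 mL; whole-barley flour: 0.5 cup; plain yogurt: 120.0 mL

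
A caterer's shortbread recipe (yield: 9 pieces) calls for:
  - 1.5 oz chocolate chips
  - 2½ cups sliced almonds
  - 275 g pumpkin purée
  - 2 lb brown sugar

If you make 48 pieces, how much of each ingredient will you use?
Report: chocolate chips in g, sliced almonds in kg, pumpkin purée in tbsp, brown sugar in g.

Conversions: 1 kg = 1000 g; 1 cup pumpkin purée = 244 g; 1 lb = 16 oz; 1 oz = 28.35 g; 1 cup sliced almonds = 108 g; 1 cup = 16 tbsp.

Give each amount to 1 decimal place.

Scaling factor: 48/9 = 16/3.
chocolate chips: 1.5 oz × 16/3 × 28.35 g/oz = 226.8 g
sliced almonds: 2.5 cup × 16/3 × 108 g/cup ÷ 1000 g/kg ≈ 1.4 kg
pumpkin purée: 275 g × 16/3 ÷ 244 g/cup × 16 tbsp/cup ≈ 96.2 tbsp
brown sugar: 2 lb × 16/3 × 16 oz/lb × 28.35 g/oz = 4838.4 g

chocolate chips: 226.8 g; sliced almonds: 1.4 kg; pumpkin purée: 96.2 tbsp; brown sugar: 4838.4 g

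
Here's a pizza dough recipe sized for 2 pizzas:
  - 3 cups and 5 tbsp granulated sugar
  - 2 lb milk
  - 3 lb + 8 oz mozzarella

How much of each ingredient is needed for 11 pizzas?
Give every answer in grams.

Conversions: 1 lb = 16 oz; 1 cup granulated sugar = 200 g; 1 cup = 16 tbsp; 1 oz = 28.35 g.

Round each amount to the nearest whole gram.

Scaling factor: 11/2 = 5.5.
granulated sugar: (3 cup + 5 tbsp = 3.3125 cup) × 11/2 × 200 g/cup ≈ 3644 g
milk: 2 lb × 11/2 × 16 oz/lb × 28.35 g/oz ≈ 4990 g
mozzarella: (3 lb + 8 oz = 3.5 lb) × 11/2 × 16 oz/lb × 28.35 g/oz ≈ 8732 g

granulated sugar: 3644 g; milk: 4990 g; mozzarella: 8732 g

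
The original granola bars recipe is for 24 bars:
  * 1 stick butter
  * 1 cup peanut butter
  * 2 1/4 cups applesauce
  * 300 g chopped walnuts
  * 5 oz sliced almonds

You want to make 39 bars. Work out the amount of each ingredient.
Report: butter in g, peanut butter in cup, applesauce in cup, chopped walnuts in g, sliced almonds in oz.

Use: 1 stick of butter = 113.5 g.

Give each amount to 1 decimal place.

butter: 184.4 g; peanut butter: 1.6 cup; applesauce: 3.7 cup; chopped walnuts: 487.5 g; sliced almonds: 8.1 oz

Scaling factor: 39/24 = 13/8 = 1.625.
butter: 1 stick × 13/8 × 113.5 g/stick ≈ 184.4 g
peanut butter: 1 cup × 13/8 ≈ 1.6 cup
applesauce: 2.25 cup × 13/8 ≈ 3.7 cup
chopped walnuts: 300 g × 13/8 = 487.5 g
sliced almonds: 5 oz × 13/8 ≈ 8.1 oz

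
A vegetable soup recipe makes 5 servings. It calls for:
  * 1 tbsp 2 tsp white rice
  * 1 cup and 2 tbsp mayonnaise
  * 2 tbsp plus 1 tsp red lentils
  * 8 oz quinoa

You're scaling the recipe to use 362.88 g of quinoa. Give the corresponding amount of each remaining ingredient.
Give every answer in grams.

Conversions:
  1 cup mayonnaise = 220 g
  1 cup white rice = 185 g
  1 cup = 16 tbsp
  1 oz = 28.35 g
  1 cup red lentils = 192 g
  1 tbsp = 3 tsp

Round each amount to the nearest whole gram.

white rice: 31 g; mayonnaise: 396 g; red lentils: 45 g

The original recipe has 226.8 g of quinoa, so the scaling factor is 362.88 ÷ 226.8 = 8/5 = 1.6.
white rice: (1 tbsp + 2 tsp = 5/3 tbsp) × 8/5 ÷ 16 tbsp/cup × 185 g/cup ≈ 31 g
mayonnaise: (1 cup + 2 tbsp = 1.125 cup) × 8/5 × 220 g/cup = 396 g
red lentils: (2 tbsp + 1 tsp = 7/3 tbsp) × 8/5 ÷ 16 tbsp/cup × 192 g/cup ≈ 45 g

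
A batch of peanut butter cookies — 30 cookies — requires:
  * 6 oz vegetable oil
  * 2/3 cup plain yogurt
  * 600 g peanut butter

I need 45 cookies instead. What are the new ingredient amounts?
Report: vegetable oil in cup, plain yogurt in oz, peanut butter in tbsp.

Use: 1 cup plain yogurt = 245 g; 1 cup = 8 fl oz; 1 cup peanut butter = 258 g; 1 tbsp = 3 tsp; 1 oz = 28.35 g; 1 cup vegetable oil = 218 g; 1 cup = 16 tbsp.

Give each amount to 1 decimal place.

vegetable oil: 1.2 cup; plain yogurt: 8.6 oz; peanut butter: 55.8 tbsp

Scaling factor: 45/30 = 3/2 = 1.5.
vegetable oil: 6 oz × 3/2 × 28.35 g/oz ÷ 218 g/cup ≈ 1.2 cup
plain yogurt: 2/3 cup × 3/2 × 245 g/cup ÷ 28.35 g/oz ≈ 8.6 oz
peanut butter: 600 g × 3/2 ÷ 258 g/cup × 16 tbsp/cup ≈ 55.8 tbsp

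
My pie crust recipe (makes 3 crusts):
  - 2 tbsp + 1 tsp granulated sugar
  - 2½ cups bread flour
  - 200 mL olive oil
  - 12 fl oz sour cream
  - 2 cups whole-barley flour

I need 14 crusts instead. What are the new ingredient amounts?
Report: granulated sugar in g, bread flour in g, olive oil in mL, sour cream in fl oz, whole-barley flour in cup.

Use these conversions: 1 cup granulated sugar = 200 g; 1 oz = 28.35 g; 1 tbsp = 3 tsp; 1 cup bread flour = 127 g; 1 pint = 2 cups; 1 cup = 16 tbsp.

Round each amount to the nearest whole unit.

Scaling factor: 14/3.
granulated sugar: (2 tbsp + 1 tsp = 7/3 tbsp) × 14/3 ÷ 16 tbsp/cup × 200 g/cup ≈ 136 g
bread flour: 2.5 cup × 14/3 × 127 g/cup ≈ 1482 g
olive oil: 200 mL × 14/3 ≈ 933 mL
sour cream: 12 fl oz × 14/3 = 56 fl oz
whole-barley flour: 2 cup × 14/3 ≈ 9 cup

granulated sugar: 136 g; bread flour: 1482 g; olive oil: 933 mL; sour cream: 56 fl oz; whole-barley flour: 9 cup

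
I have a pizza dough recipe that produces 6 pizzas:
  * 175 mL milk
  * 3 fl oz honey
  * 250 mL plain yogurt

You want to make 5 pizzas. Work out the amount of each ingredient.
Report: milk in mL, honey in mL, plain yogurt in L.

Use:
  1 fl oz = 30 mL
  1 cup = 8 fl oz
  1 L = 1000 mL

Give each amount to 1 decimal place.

Scaling factor: 5/6.
milk: 175 mL × 5/6 ≈ 145.8 mL
honey: 3 fl oz × 5/6 × 30 mL/fl oz = 75.0 mL
plain yogurt: 250 mL × 5/6 ÷ 1000 mL/L ≈ 0.2 L

milk: 145.8 mL; honey: 75.0 mL; plain yogurt: 0.2 L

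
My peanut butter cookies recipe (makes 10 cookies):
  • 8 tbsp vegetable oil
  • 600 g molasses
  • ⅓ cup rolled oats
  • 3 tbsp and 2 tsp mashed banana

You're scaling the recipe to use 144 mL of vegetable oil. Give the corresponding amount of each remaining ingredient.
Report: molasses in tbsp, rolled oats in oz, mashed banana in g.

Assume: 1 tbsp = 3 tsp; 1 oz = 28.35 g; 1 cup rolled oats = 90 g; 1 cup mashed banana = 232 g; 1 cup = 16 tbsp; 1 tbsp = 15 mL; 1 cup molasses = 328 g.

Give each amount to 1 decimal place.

The original recipe has 120 mL of vegetable oil, so the scaling factor is 144 ÷ 120 = 6/5 = 1.2.
molasses: 600 g × 6/5 ÷ 328 g/cup × 16 tbsp/cup ≈ 35.1 tbsp
rolled oats: 1/3 cup × 6/5 × 90 g/cup ÷ 28.35 g/oz ≈ 1.3 oz
mashed banana: (3 tbsp + 2 tsp = 11/3 tbsp) × 6/5 ÷ 16 tbsp/cup × 232 g/cup = 63.8 g

molasses: 35.1 tbsp; rolled oats: 1.3 oz; mashed banana: 63.8 g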